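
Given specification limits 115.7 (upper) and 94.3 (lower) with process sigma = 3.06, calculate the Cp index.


Cp = (USL - LSL) / (6 * sigma)
= (115.7 - 94.3) / (6 * 3.06)
= 21.4000 / 18.3600
= 1.1656

1.1656


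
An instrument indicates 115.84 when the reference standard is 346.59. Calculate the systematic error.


Systematic error = measured - true
= 115.84 - 346.59
= -230.7500

-230.7500


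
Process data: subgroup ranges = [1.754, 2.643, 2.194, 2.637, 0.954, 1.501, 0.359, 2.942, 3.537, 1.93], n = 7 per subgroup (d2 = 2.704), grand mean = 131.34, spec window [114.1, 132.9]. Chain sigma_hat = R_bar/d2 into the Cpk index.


R_bar = (1.754 + 2.643 + 2.194 + 2.637 + 0.954 + 1.501 + 0.359 + 2.942 + 3.537 + 1.93) / 10 = 2.0451
sigma = R_bar / d2 = 2.0451 / 2.704 = 0.75632396
Cp = (USL - LSL)/(6*sigma) = (132.9 - 114.1)/(6*0.75632396) = 4.1428
Cpu = (132.9 - 131.34)/(3*0.75632396) = 0.6875
Cpl = (131.34 - 114.1)/(3*0.75632396) = 7.5982
Cpk = min(Cpu, Cpl) = 0.6875

0.6875


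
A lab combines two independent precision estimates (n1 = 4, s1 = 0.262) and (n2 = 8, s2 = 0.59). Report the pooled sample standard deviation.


s_p = sqrt(((n1-1)*s1^2 + (n2-1)*s2^2) / (n1+n2-2))
numerator = (4-1)*0.262^2 + (8-1)*0.59^2 = 0.205932 + 2.4367 = 2.642632
denominator = 4 + 8 - 2 = 10
s_p^2 = 2.642632 / 10 = 0.2642632
s_p = sqrt(0.2642632) = 0.5141

0.5141


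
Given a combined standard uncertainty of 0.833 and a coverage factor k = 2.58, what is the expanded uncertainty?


U = k * uc
U = 2.58 * 0.833
U = 2.1491

2.1491


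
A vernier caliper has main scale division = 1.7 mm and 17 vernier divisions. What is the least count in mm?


LC = MSD / n_div
= 1.7 / 17
= 0.1000

0.1000


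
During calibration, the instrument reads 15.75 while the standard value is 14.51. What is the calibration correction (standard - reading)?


Correction = standard - reading
= 14.51 - 15.75
= -1.2400

-1.2400


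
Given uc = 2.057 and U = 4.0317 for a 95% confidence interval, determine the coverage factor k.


k = U / uc
k = 4.0317 / 2.057
k = 1.96

1.96


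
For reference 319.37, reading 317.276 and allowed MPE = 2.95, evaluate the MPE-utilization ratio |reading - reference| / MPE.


e = indication - reference = 317.276 - 319.37 = -2.0940
|e| = 2.0940
ratio = |e| / MPE = 2.0940 / 2.95
ratio = 0.7098

0.7098


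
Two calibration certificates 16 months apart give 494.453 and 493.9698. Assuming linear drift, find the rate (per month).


rate = (v2 - v1) / months
= (493.9698 - 494.453) / 16
= -0.4832 / 16
= -0.0302

-0.0302


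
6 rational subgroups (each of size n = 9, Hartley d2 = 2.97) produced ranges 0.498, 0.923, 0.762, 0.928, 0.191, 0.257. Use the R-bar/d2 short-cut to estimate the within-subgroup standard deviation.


R_bar = (0.498 + 0.923 + 0.762 + 0.928 + 0.191 + 0.257) / 6
R_bar = 3.559 / 6 = 0.59316667
sigma_hat = R_bar / d2 = 0.59316667 / 2.97 = 0.1997

0.1997


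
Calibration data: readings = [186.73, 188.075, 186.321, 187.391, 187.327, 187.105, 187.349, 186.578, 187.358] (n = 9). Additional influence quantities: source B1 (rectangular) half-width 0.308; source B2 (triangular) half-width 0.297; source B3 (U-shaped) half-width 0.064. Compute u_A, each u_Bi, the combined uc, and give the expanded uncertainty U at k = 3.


mean = (186.73 + 188.075 + 186.321 + 187.391 + 187.327 + 187.105 + 187.349 + 186.578 + 187.358) / 9 = 187.1371111
s = sqrt(sum((x - mean)^2)/(n-1)) = 0.52669428
u_A = s / sqrt(n) = 0.52669428 / sqrt(9) = 0.17556476
u_B1 = 0.308 / sqrt(3) = 0.17782388
u_B2 = 0.297 / sqrt(6) = 0.12124974
u_B3 = 0.064 / sqrt(2) = 0.045254834
uc = sqrt(0.17556476^2 + 0.17782388^2 + 0.12124974^2 + 0.045254834^2) = 0.28141396
U = k * uc = 3 * 0.28141396
U = 0.8442

0.8442


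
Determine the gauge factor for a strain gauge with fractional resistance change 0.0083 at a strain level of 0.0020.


GF = (dR/R) / epsilon
= 0.0083 / 0.0020
= 4.1500

4.1500


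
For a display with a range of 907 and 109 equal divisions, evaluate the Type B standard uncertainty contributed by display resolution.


resolution = range / divisions
resolution = 907 / 109 = 8.3211009
u_res = resolution / (2*sqrt(3))
u_res = 8.3211009 / 3.4641016
u_res = 2.4021

2.4021


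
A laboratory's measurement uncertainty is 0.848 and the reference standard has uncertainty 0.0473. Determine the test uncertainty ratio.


TUR = u_lab / u_ref
= 0.848 / 0.0473
= 17.9281

17.9281


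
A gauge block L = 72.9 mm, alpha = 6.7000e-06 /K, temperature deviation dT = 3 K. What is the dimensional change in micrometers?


dL = L * alpha * dT
= 72.9 * 6.7000e-06 * 3
= 0.0014653 mm
dL_um = 0.0014653 * 1000 = 1.4653 um

1.4653


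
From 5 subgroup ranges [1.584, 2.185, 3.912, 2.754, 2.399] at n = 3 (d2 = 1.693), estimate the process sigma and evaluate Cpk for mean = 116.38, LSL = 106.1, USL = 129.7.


R_bar = (1.584 + 2.185 + 3.912 + 2.754 + 2.399) / 5 = 2.5668
sigma = R_bar / d2 = 2.5668 / 1.693 = 1.5161252
Cp = (USL - LSL)/(6*sigma) = (129.7 - 106.1)/(6*1.5161252) = 2.5943
Cpu = (129.7 - 116.38)/(3*1.5161252) = 2.9285
Cpl = (116.38 - 106.1)/(3*1.5161252) = 2.2601
Cpk = min(Cpu, Cpl) = 2.2601

2.2601


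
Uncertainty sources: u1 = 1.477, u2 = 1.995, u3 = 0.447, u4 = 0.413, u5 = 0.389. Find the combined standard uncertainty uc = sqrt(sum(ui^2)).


uc = sqrt(1.477^2 + 1.995^2 + 0.447^2 + 0.413^2 + 0.389^2)
uc = sqrt(6.683253)
uc = 2.5852

2.5852


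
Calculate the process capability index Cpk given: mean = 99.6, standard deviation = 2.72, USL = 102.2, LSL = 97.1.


Cpu = (USL - mean) / (3*sigma) = (102.2 - 99.6) / (3*2.72) = 0.3186
Cpl = (mean - LSL) / (3*sigma) = (99.6 - 97.1) / (3*2.72) = 0.3064
Cpk = min(Cpu, Cpl) = 0.3064

0.3064


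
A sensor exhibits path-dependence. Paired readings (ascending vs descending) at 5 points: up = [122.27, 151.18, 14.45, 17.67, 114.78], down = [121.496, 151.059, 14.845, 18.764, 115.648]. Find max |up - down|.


|122.27 - 121.496| = 0.7740
|151.18 - 151.059| = 0.1210
|14.45 - 14.845| = 0.3950
|17.67 - 18.764| = 1.0940
|114.78 - 115.648| = 0.8680
hysteresis = max(diffs) = 1.0940

1.0940


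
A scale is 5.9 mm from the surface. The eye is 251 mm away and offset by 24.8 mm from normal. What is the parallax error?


error = h * offset / d
= 5.9 * 24.8 / 251
= 0.5829

0.5829


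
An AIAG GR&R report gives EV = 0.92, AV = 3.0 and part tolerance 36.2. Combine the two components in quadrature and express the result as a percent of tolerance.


GRR = sqrt(EV^2 + AV^2) = sqrt(0.92^2 + 3.0^2) = 3.1378974
%GRR = GRR / tol * 100 = 3.1378974 / 36.2 * 100
%GRR = 8.6682

8.6682


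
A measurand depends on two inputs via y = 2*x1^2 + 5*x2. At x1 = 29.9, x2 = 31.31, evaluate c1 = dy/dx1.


y = 2*x1^2 + 5*x2
dy/dx1 = 2*2*x1
Evaluate at x1 = 29.9: c1 = 4 * 29.9
c1 = 119.6000

119.6000


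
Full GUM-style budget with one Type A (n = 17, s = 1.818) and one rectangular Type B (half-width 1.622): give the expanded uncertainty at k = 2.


u_A = s / sqrt(n) = 1.818 / sqrt(17) = 0.44092977
u_B = half_width / sqrt(3) = 1.622 / sqrt(3) = 0.93646214
uc = sqrt(u_A^2 + u_B^2) = sqrt(0.44092977^2 + 0.93646214^2) = 1.0350751
U = k * uc = 2 * 1.0350751
U = 2.0702

2.0702


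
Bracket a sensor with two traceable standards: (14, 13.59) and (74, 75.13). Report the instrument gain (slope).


slope = (y2 - y1) / (x2 - x1)
= (75.13 - 13.59) / (74 - 14)
= 61.5400 / 60
= 1.0257

1.0257


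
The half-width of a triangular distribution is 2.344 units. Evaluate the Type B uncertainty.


u_B = half_width / sqrt(6)
u_B = 2.344 / 2.4494897
u_B = 0.9569

0.9569


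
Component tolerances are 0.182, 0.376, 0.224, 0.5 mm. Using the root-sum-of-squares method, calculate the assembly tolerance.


RSS = sqrt(0.182^2 + 0.376^2 + 0.224^2 + 0.5^2)
= sqrt(0.474676)
= 0.6890

0.6890


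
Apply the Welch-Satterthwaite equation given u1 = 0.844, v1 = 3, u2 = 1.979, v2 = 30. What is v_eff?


uc = sqrt(u1^2 + u2^2) = sqrt(0.844^2 + 1.979^2) = 2.1514593
v_eff = uc^4 / (u1^4/v1 + u2^4/v2)
= 2.1514593^4 / (0.844^4/3 + 1.979^4/30)
= 21.425578 / 0.68042453
v_eff = 31.4885

31.4885


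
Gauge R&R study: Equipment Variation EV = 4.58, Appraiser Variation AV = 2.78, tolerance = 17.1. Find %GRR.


GRR = sqrt(EV^2 + AV^2) = sqrt(4.58^2 + 2.78^2) = 5.3576861
%GRR = GRR / tol * 100 = 5.3576861 / 17.1 * 100
%GRR = 31.3315

31.3315


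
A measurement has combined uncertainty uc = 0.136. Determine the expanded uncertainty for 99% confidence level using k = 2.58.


U = k * uc
U = 2.58 * 0.136
U = 0.3509

0.3509


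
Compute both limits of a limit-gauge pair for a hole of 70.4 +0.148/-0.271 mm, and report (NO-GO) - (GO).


GO = nominal - lower_tol (smallest hole = maximum material condition)
GO = 70.4 - 0.271 = 70.129
NO-GO = nominal + upper_tol (largest hole = least material condition)
NO-GO = 70.4 + 0.148 = 70.548
spread = NO-GO - GO = 70.548 - 70.129 = 0.4190

0.4190


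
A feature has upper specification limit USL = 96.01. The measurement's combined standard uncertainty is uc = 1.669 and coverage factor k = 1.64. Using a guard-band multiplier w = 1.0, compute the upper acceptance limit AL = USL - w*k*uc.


U = k * uc = 1.64 * 1.669 = 2.73716
guard band g = w * U = 1.0 * 2.73716 = 2.73716
AL = USL - g = 96.01 - 2.73716
AL = 93.2728

93.2728


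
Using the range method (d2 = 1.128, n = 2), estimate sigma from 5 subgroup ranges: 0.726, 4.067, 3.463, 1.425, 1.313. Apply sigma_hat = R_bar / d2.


R_bar = (0.726 + 4.067 + 3.463 + 1.425 + 1.313) / 5
R_bar = 10.994 / 5 = 2.1988
sigma_hat = R_bar / d2 = 2.1988 / 1.128 = 1.9493

1.9493


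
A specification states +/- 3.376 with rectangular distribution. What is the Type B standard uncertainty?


u_B = half_width / sqrt(3)
u_B = 3.376 / 1.7320508
u_B = 1.9491

1.9491


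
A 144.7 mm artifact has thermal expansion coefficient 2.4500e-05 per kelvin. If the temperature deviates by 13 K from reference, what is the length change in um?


dL = L * alpha * dT
= 144.7 * 2.4500e-05 * 13
= 0.0460869 mm
dL_um = 0.0460869 * 1000 = 46.0869 um

46.0869


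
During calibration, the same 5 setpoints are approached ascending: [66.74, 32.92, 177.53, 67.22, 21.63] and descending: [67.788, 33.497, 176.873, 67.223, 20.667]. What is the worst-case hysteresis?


|66.74 - 67.788| = 1.0480
|32.92 - 33.497| = 0.5770
|177.53 - 176.873| = 0.6570
|67.22 - 67.223| = 0.0030
|21.63 - 20.667| = 0.9630
hysteresis = max(diffs) = 1.0480

1.0480


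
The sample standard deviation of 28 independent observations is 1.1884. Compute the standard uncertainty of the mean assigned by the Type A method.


u_A = s / sqrt(n)
u_A = 1.1884 / sqrt(28)
u_A = 1.1884 / 5.2915026
u_A = 0.2246

0.2246


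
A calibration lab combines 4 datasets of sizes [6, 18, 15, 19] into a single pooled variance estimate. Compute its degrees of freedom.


nu = sum_i (n_i - 1)
nu = ((6 - 1) + (18 - 1) + (15 - 1) + (19 - 1))
nu = 5 + 17 + 14 + 18
nu = 54

54


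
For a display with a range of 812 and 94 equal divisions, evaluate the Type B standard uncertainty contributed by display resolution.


resolution = range / divisions
resolution = 812 / 94 = 8.6382979
u_res = resolution / (2*sqrt(3))
u_res = 8.6382979 / 3.4641016
u_res = 2.4937

2.4937


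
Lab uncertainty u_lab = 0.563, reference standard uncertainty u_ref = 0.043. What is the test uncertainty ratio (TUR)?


TUR = u_lab / u_ref
= 0.563 / 0.043
= 13.0930

13.0930


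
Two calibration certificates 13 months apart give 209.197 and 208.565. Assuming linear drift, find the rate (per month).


rate = (v2 - v1) / months
= (208.565 - 209.197) / 13
= -0.6320 / 13
= -0.0486

-0.0486


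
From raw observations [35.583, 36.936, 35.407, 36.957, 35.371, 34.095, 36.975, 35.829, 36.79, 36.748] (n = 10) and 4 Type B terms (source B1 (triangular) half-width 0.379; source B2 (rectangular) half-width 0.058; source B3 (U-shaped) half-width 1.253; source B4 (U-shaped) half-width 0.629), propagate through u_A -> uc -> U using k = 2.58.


mean = (35.583 + 36.936 + 35.407 + 36.957 + 35.371 + 34.095 + 36.975 + 35.829 + 36.79 + 36.748) / 10 = 36.0691
s = sqrt(sum((x - mean)^2)/(n-1)) = 0.96941396
u_A = s / sqrt(n) = 0.96941396 / sqrt(10) = 0.30655561
u_B1 = 0.379 / sqrt(6) = 0.1547261
u_B2 = 0.058 / sqrt(3) = 0.033486316
u_B3 = 1.253 / sqrt(2) = 0.8860048
u_B4 = 0.629 / sqrt(2) = 0.44477017
uc = sqrt(0.30655561^2 + 0.1547261^2 + 0.033486316^2 + 0.8860048^2 + 0.44477017^2) = 1.0496966
U = k * uc = 2.58 * 1.0496966
U = 2.7082

2.7082


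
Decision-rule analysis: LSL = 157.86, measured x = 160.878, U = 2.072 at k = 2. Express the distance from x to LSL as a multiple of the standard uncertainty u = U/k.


u = U / k = 2.072 / 2 = 1.036
margin = |LSL - x| = |157.86 - 160.878| = 3.018
z = margin / u = 3.018 / 1.036
z = 2.9131

2.9131


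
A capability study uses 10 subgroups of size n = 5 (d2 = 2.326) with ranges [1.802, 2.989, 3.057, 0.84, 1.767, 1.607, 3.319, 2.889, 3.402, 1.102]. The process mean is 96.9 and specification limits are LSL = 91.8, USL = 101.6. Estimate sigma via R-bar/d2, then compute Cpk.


R_bar = (1.802 + 2.989 + 3.057 + 0.84 + 1.767 + 1.607 + 3.319 + 2.889 + 3.402 + 1.102) / 10 = 2.2774
sigma = R_bar / d2 = 2.2774 / 2.326 = 0.97910576
Cp = (USL - LSL)/(6*sigma) = (101.6 - 91.8)/(6*0.97910576) = 1.6682
Cpu = (101.6 - 96.9)/(3*0.97910576) = 1.6001
Cpl = (96.9 - 91.8)/(3*0.97910576) = 1.7363
Cpk = min(Cpu, Cpl) = 1.6001

1.6001


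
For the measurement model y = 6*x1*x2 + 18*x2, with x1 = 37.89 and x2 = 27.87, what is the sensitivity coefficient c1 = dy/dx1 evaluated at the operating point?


y = 6*x1*x2 + 18*x2
dy/dx1 = 6*x2
Evaluate at x2 = 27.87: c1 = 6 * 27.87
c1 = 167.2200

167.2200


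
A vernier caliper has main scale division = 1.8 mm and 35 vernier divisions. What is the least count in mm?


LC = MSD / n_div
= 1.8 / 35
= 0.0514

0.0514


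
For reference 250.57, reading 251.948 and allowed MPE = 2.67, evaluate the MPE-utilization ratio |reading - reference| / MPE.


e = indication - reference = 251.948 - 250.57 = 1.3780
|e| = 1.3780
ratio = |e| / MPE = 1.3780 / 2.67
ratio = 0.5161

0.5161


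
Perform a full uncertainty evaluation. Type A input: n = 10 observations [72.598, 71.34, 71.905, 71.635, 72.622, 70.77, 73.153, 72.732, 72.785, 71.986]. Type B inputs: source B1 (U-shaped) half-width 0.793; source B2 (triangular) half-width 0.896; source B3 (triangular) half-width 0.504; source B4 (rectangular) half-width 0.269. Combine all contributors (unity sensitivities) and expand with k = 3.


mean = (72.598 + 71.34 + 71.905 + 71.635 + 72.622 + 70.77 + 73.153 + 72.732 + 72.785 + 71.986) / 10 = 72.1526
s = sqrt(sum((x - mean)^2)/(n-1)) = 0.75159271
u_A = s / sqrt(n) = 0.75159271 / sqrt(10) = 0.23767448
u_B1 = 0.793 / sqrt(2) = 0.56073568
u_B2 = 0.896 / sqrt(6) = 0.36579047
u_B3 = 0.504 / sqrt(6) = 0.20575714
u_B4 = 0.269 / sqrt(3) = 0.15530722
uc = sqrt(0.23767448^2 + 0.56073568^2 + 0.36579047^2 + 0.20575714^2 + 0.15530722^2) = 0.75575966
U = k * uc = 3 * 0.75575966
U = 2.2673

2.2673


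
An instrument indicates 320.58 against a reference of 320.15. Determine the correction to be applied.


Correction = standard - reading
= 320.15 - 320.58
= -0.4300

-0.4300


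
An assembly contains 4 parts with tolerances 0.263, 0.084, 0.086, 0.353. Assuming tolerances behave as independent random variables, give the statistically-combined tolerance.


RSS = sqrt(0.263^2 + 0.084^2 + 0.086^2 + 0.353^2)
= sqrt(0.20823)
= 0.4563

0.4563


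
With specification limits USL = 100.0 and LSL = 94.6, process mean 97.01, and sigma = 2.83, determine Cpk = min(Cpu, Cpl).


Cpu = (USL - mean) / (3*sigma) = (100.0 - 97.01) / (3*2.83) = 0.3522
Cpl = (mean - LSL) / (3*sigma) = (97.01 - 94.6) / (3*2.83) = 0.2839
Cpk = min(Cpu, Cpl) = 0.2839

0.2839


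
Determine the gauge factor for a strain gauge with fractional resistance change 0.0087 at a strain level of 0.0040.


GF = (dR/R) / epsilon
= 0.0087 / 0.0040
= 2.1750

2.1750


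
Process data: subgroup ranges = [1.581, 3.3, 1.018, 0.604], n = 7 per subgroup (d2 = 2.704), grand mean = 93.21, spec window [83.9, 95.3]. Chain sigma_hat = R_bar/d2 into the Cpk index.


R_bar = (1.581 + 3.3 + 1.018 + 0.604) / 4 = 1.62575
sigma = R_bar / d2 = 1.62575 / 2.704 = 0.60123891
Cp = (USL - LSL)/(6*sigma) = (95.3 - 83.9)/(6*0.60123891) = 3.1601
Cpu = (95.3 - 93.21)/(3*0.60123891) = 1.1587
Cpl = (93.21 - 83.9)/(3*0.60123891) = 5.1616
Cpk = min(Cpu, Cpl) = 1.1587

1.1587


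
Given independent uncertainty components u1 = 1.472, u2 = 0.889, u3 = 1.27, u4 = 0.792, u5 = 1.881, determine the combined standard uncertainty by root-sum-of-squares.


uc = sqrt(1.472^2 + 0.889^2 + 1.27^2 + 0.792^2 + 1.881^2)
uc = sqrt(8.73543)
uc = 2.9556

2.9556


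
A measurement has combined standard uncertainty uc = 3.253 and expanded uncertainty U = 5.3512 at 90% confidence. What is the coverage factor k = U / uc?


k = U / uc
k = 5.3512 / 3.253
k = 1.645

1.645


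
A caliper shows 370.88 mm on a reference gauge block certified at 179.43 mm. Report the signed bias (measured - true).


Systematic error = measured - true
= 370.88 - 179.43
= 191.4500

191.4500


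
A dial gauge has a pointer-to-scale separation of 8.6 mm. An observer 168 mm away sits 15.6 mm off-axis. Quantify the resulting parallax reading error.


error = h * offset / d
= 8.6 * 15.6 / 168
= 0.7986

0.7986


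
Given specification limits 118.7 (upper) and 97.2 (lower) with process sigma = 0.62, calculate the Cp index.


Cp = (USL - LSL) / (6 * sigma)
= (118.7 - 97.2) / (6 * 0.62)
= 21.5000 / 3.7200
= 5.7796

5.7796


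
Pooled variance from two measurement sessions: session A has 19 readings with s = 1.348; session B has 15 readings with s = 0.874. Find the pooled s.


s_p = sqrt(((n1-1)*s1^2 + (n2-1)*s2^2) / (n1+n2-2))
numerator = (19-1)*1.348^2 + (15-1)*0.874^2 = 32.707872 + 10.694264 = 43.402136
denominator = 19 + 15 - 2 = 32
s_p^2 = 43.402136 / 32 = 1.3563167
s_p = sqrt(1.3563167) = 1.1646

1.1646


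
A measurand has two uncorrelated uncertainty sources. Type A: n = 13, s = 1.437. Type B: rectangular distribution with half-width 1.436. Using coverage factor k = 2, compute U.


u_A = s / sqrt(n) = 1.437 / sqrt(13) = 0.39855209
u_B = half_width / sqrt(3) = 1.436 / sqrt(3) = 0.82907499
uc = sqrt(u_A^2 + u_B^2) = sqrt(0.39855209^2 + 0.82907499^2) = 0.91989625
U = k * uc = 2 * 0.91989625
U = 1.8398

1.8398


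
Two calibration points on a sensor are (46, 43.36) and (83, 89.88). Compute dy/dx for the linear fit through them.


slope = (y2 - y1) / (x2 - x1)
= (89.88 - 43.36) / (83 - 46)
= 46.5200 / 37
= 1.2573

1.2573


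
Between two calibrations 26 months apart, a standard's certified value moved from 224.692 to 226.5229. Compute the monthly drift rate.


rate = (v2 - v1) / months
= (226.5229 - 224.692) / 26
= 1.8309 / 26
= 0.0704

0.0704


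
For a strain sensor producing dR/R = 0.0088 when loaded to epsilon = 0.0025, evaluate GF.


GF = (dR/R) / epsilon
= 0.0088 / 0.0025
= 3.5200

3.5200


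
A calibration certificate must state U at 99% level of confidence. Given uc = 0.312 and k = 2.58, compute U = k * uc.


U = k * uc
U = 2.58 * 0.312
U = 0.8050

0.8050


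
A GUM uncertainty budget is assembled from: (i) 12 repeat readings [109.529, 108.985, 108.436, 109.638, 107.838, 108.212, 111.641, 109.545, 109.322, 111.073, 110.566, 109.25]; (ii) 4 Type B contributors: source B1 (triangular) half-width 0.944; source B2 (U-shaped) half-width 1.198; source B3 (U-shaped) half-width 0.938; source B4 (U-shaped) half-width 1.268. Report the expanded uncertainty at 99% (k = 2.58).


mean = (109.529 + 108.985 + 108.436 + 109.638 + 107.838 + 108.212 + 111.641 + 109.545 + 109.322 + 111.073 + 110.566 + 109.25) / 12 = 109.5029167
s = sqrt(sum((x - mean)^2)/(n-1)) = 1.1333405
u_A = s / sqrt(n) = 1.1333405 / sqrt(12) = 0.32716722
u_B1 = 0.944 / sqrt(6) = 0.38538639
u_B2 = 1.198 / sqrt(2) = 0.84711392
u_B3 = 0.938 / sqrt(2) = 0.66326616
u_B4 = 1.268 / sqrt(2) = 0.8966114
uc = sqrt(0.32716722^2 + 0.38538639^2 + 0.84711392^2 + 0.66326616^2 + 0.8966114^2) = 1.4889584
U = k * uc = 2.58 * 1.4889584
U = 3.8415

3.8415


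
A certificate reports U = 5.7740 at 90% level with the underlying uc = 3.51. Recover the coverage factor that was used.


k = U / uc
k = 5.7740 / 3.51
k = 1.645

1.645


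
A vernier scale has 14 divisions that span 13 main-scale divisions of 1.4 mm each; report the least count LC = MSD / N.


LC = MSD / n_div
= 1.4 / 14
= 0.1000

0.1000


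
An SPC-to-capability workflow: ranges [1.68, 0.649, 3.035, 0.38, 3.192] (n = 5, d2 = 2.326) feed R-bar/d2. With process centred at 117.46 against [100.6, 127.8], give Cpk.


R_bar = (1.68 + 0.649 + 3.035 + 0.38 + 3.192) / 5 = 1.7872
sigma = R_bar / d2 = 1.7872 / 2.326 = 0.7683577
Cp = (USL - LSL)/(6*sigma) = (127.8 - 100.6)/(6*0.7683577) = 5.9000
Cpu = (127.8 - 117.46)/(3*0.7683577) = 4.4858
Cpl = (117.46 - 100.6)/(3*0.7683577) = 7.3143
Cpk = min(Cpu, Cpl) = 4.4858

4.4858


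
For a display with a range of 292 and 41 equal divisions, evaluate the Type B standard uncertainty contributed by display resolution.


resolution = range / divisions
resolution = 292 / 41 = 7.1219512
u_res = resolution / (2*sqrt(3))
u_res = 7.1219512 / 3.4641016
u_res = 2.0559

2.0559


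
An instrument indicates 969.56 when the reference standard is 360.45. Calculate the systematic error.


Systematic error = measured - true
= 969.56 - 360.45
= 609.1100

609.1100


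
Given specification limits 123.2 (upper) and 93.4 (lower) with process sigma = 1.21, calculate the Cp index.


Cp = (USL - LSL) / (6 * sigma)
= (123.2 - 93.4) / (6 * 1.21)
= 29.8000 / 7.2600
= 4.1047

4.1047


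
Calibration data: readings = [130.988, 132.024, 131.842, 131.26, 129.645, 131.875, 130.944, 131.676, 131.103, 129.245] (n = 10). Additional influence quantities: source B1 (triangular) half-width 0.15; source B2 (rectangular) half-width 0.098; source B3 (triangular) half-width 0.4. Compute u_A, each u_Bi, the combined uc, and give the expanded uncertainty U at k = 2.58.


mean = (130.988 + 132.024 + 131.842 + 131.26 + 129.645 + 131.875 + 130.944 + 131.676 + 131.103 + 129.245) / 10 = 131.0602
s = sqrt(sum((x - mean)^2)/(n-1)) = 0.939352
u_A = s / sqrt(n) = 0.939352 / sqrt(10) = 0.29704918
u_B1 = 0.15 / sqrt(6) = 0.061237244
u_B2 = 0.098 / sqrt(3) = 0.056580326
u_B3 = 0.4 / sqrt(6) = 0.16329932
uc = sqrt(0.29704918^2 + 0.061237244^2 + 0.056580326^2 + 0.16329932^2) = 0.3490791
U = k * uc = 2.58 * 0.3490791
U = 0.9006

0.9006


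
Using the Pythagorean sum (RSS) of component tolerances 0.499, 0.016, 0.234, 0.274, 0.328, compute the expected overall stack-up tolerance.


RSS = sqrt(0.499^2 + 0.016^2 + 0.234^2 + 0.274^2 + 0.328^2)
= sqrt(0.486673)
= 0.6976

0.6976


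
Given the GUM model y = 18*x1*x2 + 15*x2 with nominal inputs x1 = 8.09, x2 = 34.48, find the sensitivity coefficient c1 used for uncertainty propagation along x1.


y = 18*x1*x2 + 15*x2
dy/dx1 = 18*x2
Evaluate at x2 = 34.48: c1 = 18 * 34.48
c1 = 620.6400

620.6400


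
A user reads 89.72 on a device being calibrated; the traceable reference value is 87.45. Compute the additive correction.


Correction = standard - reading
= 87.45 - 89.72
= -2.2700

-2.2700


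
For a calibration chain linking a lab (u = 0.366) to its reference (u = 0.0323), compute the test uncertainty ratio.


TUR = u_lab / u_ref
= 0.366 / 0.0323
= 11.3313

11.3313


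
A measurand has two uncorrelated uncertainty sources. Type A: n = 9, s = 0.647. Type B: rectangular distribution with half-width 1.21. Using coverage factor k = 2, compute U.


u_A = s / sqrt(n) = 0.647 / sqrt(9) = 0.21566667
u_B = half_width / sqrt(3) = 1.21 / sqrt(3) = 0.69859383
uc = sqrt(u_A^2 + u_B^2) = sqrt(0.21566667^2 + 0.69859383^2) = 0.73112615
U = k * uc = 2 * 0.73112615
U = 1.4623

1.4623


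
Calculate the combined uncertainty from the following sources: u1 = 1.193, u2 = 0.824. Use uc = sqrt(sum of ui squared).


uc = sqrt(1.193^2 + 0.824^2)
uc = sqrt(2.102225)
uc = 1.4499

1.4499


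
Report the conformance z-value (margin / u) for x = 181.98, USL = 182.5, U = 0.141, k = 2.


u = U / k = 0.141 / 2 = 0.0705
margin = |USL - x| = |182.5 - 181.98| = 0.52
z = margin / u = 0.52 / 0.0705
z = 7.3759

7.3759


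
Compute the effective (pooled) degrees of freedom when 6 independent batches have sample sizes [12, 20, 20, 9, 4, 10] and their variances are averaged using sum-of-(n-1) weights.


nu = sum_i (n_i - 1)
nu = ((12 - 1) + (20 - 1) + (20 - 1) + (9 - 1) + (4 - 1) + (10 - 1))
nu = 11 + 19 + 19 + 8 + 3 + 9
nu = 69

69


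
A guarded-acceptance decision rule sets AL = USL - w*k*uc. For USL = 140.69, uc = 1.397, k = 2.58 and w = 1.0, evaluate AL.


U = k * uc = 2.58 * 1.397 = 3.60426
guard band g = w * U = 1.0 * 3.60426 = 3.60426
AL = USL - g = 140.69 - 3.60426
AL = 137.0857

137.0857


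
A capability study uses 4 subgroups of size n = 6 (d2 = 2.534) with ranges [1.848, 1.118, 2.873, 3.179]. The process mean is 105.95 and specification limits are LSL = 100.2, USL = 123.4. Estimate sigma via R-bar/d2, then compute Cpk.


R_bar = (1.848 + 1.118 + 2.873 + 3.179) / 4 = 2.2545
sigma = R_bar / d2 = 2.2545 / 2.534 = 0.88970008
Cp = (USL - LSL)/(6*sigma) = (123.4 - 100.2)/(6*0.88970008) = 4.3460
Cpu = (123.4 - 105.95)/(3*0.88970008) = 6.5378
Cpl = (105.95 - 100.2)/(3*0.88970008) = 2.1543
Cpk = min(Cpu, Cpl) = 2.1543

2.1543


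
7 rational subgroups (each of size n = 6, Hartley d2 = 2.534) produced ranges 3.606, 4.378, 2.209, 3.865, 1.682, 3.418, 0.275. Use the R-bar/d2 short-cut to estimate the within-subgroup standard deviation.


R_bar = (3.606 + 4.378 + 2.209 + 3.865 + 1.682 + 3.418 + 0.275) / 7
R_bar = 19.433 / 7 = 2.7761429
sigma_hat = R_bar / d2 = 2.7761429 / 2.534 = 1.0956

1.0956


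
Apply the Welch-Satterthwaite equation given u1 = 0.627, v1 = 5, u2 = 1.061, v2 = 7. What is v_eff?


uc = sqrt(u1^2 + u2^2) = sqrt(0.627^2 + 1.061^2) = 1.2324163
v_eff = uc^4 / (u1^4/v1 + u2^4/v2)
= 1.2324163^4 / (0.627^4/5 + 1.061^4/7)
= 2.3069051 / 0.21194548
v_eff = 10.8844

10.8844


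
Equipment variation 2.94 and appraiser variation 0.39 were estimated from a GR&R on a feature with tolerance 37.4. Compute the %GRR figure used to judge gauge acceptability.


GRR = sqrt(EV^2 + AV^2) = sqrt(2.94^2 + 0.39^2) = 2.9657545
%GRR = GRR / tol * 100 = 2.9657545 / 37.4 * 100
%GRR = 7.9298

7.9298


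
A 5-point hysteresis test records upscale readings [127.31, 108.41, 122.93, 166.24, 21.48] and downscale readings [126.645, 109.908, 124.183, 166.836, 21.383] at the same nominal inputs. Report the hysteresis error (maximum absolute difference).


|127.31 - 126.645| = 0.6650
|108.41 - 109.908| = 1.4980
|122.93 - 124.183| = 1.2530
|166.24 - 166.836| = 0.5960
|21.48 - 21.383| = 0.0970
hysteresis = max(diffs) = 1.4980

1.4980


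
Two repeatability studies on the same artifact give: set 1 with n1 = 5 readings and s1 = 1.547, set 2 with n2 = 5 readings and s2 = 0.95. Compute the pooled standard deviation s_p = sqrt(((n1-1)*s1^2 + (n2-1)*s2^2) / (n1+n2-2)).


s_p = sqrt(((n1-1)*s1^2 + (n2-1)*s2^2) / (n1+n2-2))
numerator = (5-1)*1.547^2 + (5-1)*0.95^2 = 9.572836 + 3.61 = 13.182836
denominator = 5 + 5 - 2 = 8
s_p^2 = 13.182836 / 8 = 1.6478545
s_p = sqrt(1.6478545) = 1.2837

1.2837


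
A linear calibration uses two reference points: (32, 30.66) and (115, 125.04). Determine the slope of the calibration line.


slope = (y2 - y1) / (x2 - x1)
= (125.04 - 30.66) / (115 - 32)
= 94.3800 / 83
= 1.1371

1.1371


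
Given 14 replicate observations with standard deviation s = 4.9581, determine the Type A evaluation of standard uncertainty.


u_A = s / sqrt(n)
u_A = 4.9581 / sqrt(14)
u_A = 4.9581 / 3.7416574
u_A = 1.3251

1.3251


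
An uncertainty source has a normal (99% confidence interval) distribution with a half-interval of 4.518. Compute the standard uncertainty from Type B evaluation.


u_B = half_width / 2.576
u_B = 4.518 / 2.576
u_B = 1.7539

1.7539


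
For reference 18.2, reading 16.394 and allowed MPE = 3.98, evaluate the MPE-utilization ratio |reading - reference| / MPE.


e = indication - reference = 16.394 - 18.2 = -1.8060
|e| = 1.8060
ratio = |e| / MPE = 1.8060 / 3.98
ratio = 0.4538

0.4538


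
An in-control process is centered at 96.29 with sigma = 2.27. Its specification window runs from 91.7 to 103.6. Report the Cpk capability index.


Cpu = (USL - mean) / (3*sigma) = (103.6 - 96.29) / (3*2.27) = 1.0734
Cpl = (mean - LSL) / (3*sigma) = (96.29 - 91.7) / (3*2.27) = 0.6740
Cpk = min(Cpu, Cpl) = 0.6740

0.6740


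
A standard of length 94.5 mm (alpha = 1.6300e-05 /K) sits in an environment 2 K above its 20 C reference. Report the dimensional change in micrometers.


dL = L * alpha * dT
= 94.5 * 1.6300e-05 * 2
= 0.0030807 mm
dL_um = 0.0030807 * 1000 = 3.0807 um

3.0807


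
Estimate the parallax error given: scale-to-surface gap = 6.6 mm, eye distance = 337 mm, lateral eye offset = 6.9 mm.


error = h * offset / d
= 6.6 * 6.9 / 337
= 0.1351

0.1351


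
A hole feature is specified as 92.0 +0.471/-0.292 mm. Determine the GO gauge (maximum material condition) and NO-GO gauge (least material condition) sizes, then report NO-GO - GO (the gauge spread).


GO = nominal - lower_tol (smallest hole = maximum material condition)
GO = 92.0 - 0.292 = 91.708
NO-GO = nominal + upper_tol (largest hole = least material condition)
NO-GO = 92.0 + 0.471 = 92.471
spread = NO-GO - GO = 92.471 - 91.708 = 0.7630

0.7630


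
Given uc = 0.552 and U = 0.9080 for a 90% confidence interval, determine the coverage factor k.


k = U / uc
k = 0.9080 / 0.552
k = 1.645

1.645


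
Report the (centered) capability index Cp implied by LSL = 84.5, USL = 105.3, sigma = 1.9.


Cp = (USL - LSL) / (6 * sigma)
= (105.3 - 84.5) / (6 * 1.9)
= 20.8000 / 11.4000
= 1.8246

1.8246


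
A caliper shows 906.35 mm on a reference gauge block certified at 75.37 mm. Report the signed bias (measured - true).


Systematic error = measured - true
= 906.35 - 75.37
= 830.9800

830.9800


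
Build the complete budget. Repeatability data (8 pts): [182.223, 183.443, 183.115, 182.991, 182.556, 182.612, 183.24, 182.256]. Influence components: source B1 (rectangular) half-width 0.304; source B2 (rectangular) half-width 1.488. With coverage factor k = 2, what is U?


mean = (182.223 + 183.443 + 183.115 + 182.991 + 182.556 + 182.612 + 183.24 + 182.256) / 8 = 182.8045
s = sqrt(sum((x - mean)^2)/(n-1)) = 0.45768642
u_A = s / sqrt(n) = 0.45768642 / sqrt(8) = 0.16181659
u_B1 = 0.304 / sqrt(3) = 0.17551448
u_B2 = 1.488 / sqrt(3) = 0.8590972
uc = sqrt(0.16181659^2 + 0.17551448^2 + 0.8590972^2) = 0.891649
U = k * uc = 2 * 0.891649
U = 1.7833

1.7833


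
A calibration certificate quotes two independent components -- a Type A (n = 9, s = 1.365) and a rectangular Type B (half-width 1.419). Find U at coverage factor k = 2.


u_A = s / sqrt(n) = 1.365 / sqrt(9) = 0.455
u_B = half_width / sqrt(3) = 1.419 / sqrt(3) = 0.81926003
uc = sqrt(u_A^2 + u_B^2) = sqrt(0.455^2 + 0.81926003^2) = 0.93712966
U = k * uc = 2 * 0.93712966
U = 1.8743

1.8743


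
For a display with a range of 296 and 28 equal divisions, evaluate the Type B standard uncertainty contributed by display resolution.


resolution = range / divisions
resolution = 296 / 28 = 10.571429
u_res = resolution / (2*sqrt(3))
u_res = 10.571429 / 3.4641016
u_res = 3.0517

3.0517


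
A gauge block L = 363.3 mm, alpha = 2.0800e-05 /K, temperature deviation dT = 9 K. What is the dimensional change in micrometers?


dL = L * alpha * dT
= 363.3 * 2.0800e-05 * 9
= 0.0680098 mm
dL_um = 0.0680098 * 1000 = 68.0098 um

68.0098


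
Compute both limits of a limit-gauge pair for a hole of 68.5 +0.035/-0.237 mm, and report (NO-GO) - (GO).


GO = nominal - lower_tol (smallest hole = maximum material condition)
GO = 68.5 - 0.237 = 68.263
NO-GO = nominal + upper_tol (largest hole = least material condition)
NO-GO = 68.5 + 0.035 = 68.535
spread = NO-GO - GO = 68.535 - 68.263 = 0.2720

0.2720


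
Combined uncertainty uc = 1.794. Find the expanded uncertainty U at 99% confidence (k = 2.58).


U = k * uc
U = 2.58 * 1.794
U = 4.6285

4.6285


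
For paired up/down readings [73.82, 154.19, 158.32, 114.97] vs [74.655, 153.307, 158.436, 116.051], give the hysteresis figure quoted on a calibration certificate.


|73.82 - 74.655| = 0.8350
|154.19 - 153.307| = 0.8830
|158.32 - 158.436| = 0.1160
|114.97 - 116.051| = 1.0810
hysteresis = max(diffs) = 1.0810

1.0810


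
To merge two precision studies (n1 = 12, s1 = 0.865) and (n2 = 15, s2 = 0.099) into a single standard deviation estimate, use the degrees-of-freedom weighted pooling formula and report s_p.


s_p = sqrt(((n1-1)*s1^2 + (n2-1)*s2^2) / (n1+n2-2))
numerator = (12-1)*0.865^2 + (15-1)*0.099^2 = 8.230475 + 0.137214 = 8.367689
denominator = 12 + 15 - 2 = 25
s_p^2 = 8.367689 / 25 = 0.33470756
s_p = sqrt(0.33470756) = 0.5785

0.5785


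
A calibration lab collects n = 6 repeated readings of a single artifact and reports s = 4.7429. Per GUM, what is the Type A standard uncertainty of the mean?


u_A = s / sqrt(n)
u_A = 4.7429 / sqrt(6)
u_A = 4.7429 / 2.4494897
u_A = 1.9363

1.9363


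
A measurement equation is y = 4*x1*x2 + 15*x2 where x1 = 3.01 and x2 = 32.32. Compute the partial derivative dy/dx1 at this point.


y = 4*x1*x2 + 15*x2
dy/dx1 = 4*x2
Evaluate at x2 = 32.32: c1 = 4 * 32.32
c1 = 129.2800

129.2800


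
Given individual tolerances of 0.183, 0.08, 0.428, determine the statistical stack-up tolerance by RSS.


RSS = sqrt(0.183^2 + 0.08^2 + 0.428^2)
= sqrt(0.223073)
= 0.4723

0.4723


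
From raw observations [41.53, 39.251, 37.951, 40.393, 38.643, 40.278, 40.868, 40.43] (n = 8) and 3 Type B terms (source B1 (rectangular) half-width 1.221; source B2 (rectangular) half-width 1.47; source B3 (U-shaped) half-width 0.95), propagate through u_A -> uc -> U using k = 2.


mean = (41.53 + 39.251 + 37.951 + 40.393 + 38.643 + 40.278 + 40.868 + 40.43) / 8 = 39.918
s = sqrt(sum((x - mean)^2)/(n-1)) = 1.1986907
u_A = s / sqrt(n) = 1.1986907 / sqrt(8) = 0.42380116
u_B1 = 1.221 / sqrt(3) = 0.70494468
u_B2 = 1.47 / sqrt(3) = 0.8487049
u_B3 = 0.95 / sqrt(2) = 0.67175144
uc = sqrt(0.42380116^2 + 0.70494468^2 + 0.8487049^2 + 0.67175144^2) = 1.35945
U = k * uc = 2 * 1.35945
U = 2.7189

2.7189


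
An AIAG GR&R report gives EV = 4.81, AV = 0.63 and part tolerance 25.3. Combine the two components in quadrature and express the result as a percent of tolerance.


GRR = sqrt(EV^2 + AV^2) = sqrt(4.81^2 + 0.63^2) = 4.8510824
%GRR = GRR / tol * 100 = 4.8510824 / 25.3 * 100
%GRR = 19.1742

19.1742


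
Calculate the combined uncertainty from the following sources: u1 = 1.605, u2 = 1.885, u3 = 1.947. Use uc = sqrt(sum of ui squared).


uc = sqrt(1.605^2 + 1.885^2 + 1.947^2)
uc = sqrt(9.920059)
uc = 3.1496

3.1496


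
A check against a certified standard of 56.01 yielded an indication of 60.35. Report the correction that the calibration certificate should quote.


Correction = standard - reading
= 56.01 - 60.35
= -4.3400

-4.3400


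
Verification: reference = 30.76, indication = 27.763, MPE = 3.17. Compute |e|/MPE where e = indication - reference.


e = indication - reference = 27.763 - 30.76 = -2.9970
|e| = 2.9970
ratio = |e| / MPE = 2.9970 / 3.17
ratio = 0.9454

0.9454


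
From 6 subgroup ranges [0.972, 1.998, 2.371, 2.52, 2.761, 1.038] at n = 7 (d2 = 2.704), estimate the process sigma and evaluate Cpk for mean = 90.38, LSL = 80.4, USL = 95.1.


R_bar = (0.972 + 1.998 + 2.371 + 2.52 + 2.761 + 1.038) / 6 = 1.9433333
sigma = R_bar / d2 = 1.9433333 / 2.704 = 0.71868835
Cp = (USL - LSL)/(6*sigma) = (95.1 - 80.4)/(6*0.71868835) = 3.4090
Cpu = (95.1 - 90.38)/(3*0.71868835) = 2.1892
Cpl = (90.38 - 80.4)/(3*0.71868835) = 4.6288
Cpk = min(Cpu, Cpl) = 2.1892

2.1892


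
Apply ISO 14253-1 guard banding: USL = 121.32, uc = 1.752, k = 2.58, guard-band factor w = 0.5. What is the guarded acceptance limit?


U = k * uc = 2.58 * 1.752 = 4.52016
guard band g = w * U = 0.5 * 4.52016 = 2.26008
AL = USL - g = 121.32 - 2.26008
AL = 119.0599

119.0599


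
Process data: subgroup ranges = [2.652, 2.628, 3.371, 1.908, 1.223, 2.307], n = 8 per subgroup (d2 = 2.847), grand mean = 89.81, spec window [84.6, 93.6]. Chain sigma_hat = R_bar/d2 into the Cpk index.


R_bar = (2.652 + 2.628 + 3.371 + 1.908 + 1.223 + 2.307) / 6 = 2.3481667
sigma = R_bar / d2 = 2.3481667 / 2.847 = 0.82478634
Cp = (USL - LSL)/(6*sigma) = (93.6 - 84.6)/(6*0.82478634) = 1.8187
Cpu = (93.6 - 89.81)/(3*0.82478634) = 1.5317
Cpl = (89.81 - 84.6)/(3*0.82478634) = 2.1056
Cpk = min(Cpu, Cpl) = 1.5317

1.5317


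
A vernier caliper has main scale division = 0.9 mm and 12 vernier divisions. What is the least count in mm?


LC = MSD / n_div
= 0.9 / 12
= 0.0750

0.0750


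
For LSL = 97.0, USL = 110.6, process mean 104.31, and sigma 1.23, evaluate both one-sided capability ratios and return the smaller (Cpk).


Cpu = (USL - mean) / (3*sigma) = (110.6 - 104.31) / (3*1.23) = 1.7046
Cpl = (mean - LSL) / (3*sigma) = (104.31 - 97.0) / (3*1.23) = 1.9810
Cpk = min(Cpu, Cpl) = 1.7046

1.7046


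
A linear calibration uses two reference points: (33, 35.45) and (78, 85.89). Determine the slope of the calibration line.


slope = (y2 - y1) / (x2 - x1)
= (85.89 - 35.45) / (78 - 33)
= 50.4400 / 45
= 1.1209

1.1209


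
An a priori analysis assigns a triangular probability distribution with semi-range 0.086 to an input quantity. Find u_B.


u_B = half_width / sqrt(6)
u_B = 0.086 / 2.4494897
u_B = 0.0351

0.0351


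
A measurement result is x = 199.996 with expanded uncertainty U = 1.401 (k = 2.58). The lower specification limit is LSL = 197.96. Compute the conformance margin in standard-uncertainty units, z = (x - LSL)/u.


u = U / k = 1.401 / 2.58 = 0.54302326
margin = |LSL - x| = |197.96 - 199.996| = 2.036
z = margin / u = 2.036 / 0.54302326
z = 3.7494

3.7494


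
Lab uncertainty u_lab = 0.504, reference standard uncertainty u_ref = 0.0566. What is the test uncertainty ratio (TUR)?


TUR = u_lab / u_ref
= 0.504 / 0.0566
= 8.9046

8.9046


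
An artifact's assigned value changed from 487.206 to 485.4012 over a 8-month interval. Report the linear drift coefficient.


rate = (v2 - v1) / months
= (485.4012 - 487.206) / 8
= -1.8048 / 8
= -0.2256

-0.2256


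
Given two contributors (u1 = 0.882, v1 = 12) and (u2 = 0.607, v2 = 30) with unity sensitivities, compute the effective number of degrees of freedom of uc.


uc = sqrt(u1^2 + u2^2) = sqrt(0.882^2 + 0.607^2) = 1.0706881
v_eff = uc^4 / (u1^4/v1 + u2^4/v2)
= 1.0706881^4 / (0.882^4/12 + 0.607^4/30)
= 1.3141711 / 0.054955635
v_eff = 23.9133

23.9133


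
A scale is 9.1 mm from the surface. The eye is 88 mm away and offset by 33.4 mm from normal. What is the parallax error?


error = h * offset / d
= 9.1 * 33.4 / 88
= 3.4539

3.4539


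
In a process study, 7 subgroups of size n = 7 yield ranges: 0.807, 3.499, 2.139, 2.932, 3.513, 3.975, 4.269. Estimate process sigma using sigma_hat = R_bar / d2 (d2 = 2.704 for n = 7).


R_bar = (0.807 + 3.499 + 2.139 + 2.932 + 3.513 + 3.975 + 4.269) / 7
R_bar = 21.134 / 7 = 3.0191429
sigma_hat = R_bar / d2 = 3.0191429 / 2.704 = 1.1165

1.1165


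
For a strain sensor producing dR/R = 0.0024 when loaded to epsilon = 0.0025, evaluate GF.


GF = (dR/R) / epsilon
= 0.0024 / 0.0025
= 0.9600

0.9600


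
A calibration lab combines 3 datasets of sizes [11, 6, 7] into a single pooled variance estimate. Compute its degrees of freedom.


nu = sum_i (n_i - 1)
nu = ((11 - 1) + (6 - 1) + (7 - 1))
nu = 10 + 5 + 6
nu = 21

21


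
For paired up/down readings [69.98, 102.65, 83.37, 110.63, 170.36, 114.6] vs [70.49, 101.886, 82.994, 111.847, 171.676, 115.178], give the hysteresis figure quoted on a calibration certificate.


|69.98 - 70.49| = 0.5100
|102.65 - 101.886| = 0.7640
|83.37 - 82.994| = 0.3760
|110.63 - 111.847| = 1.2170
|170.36 - 171.676| = 1.3160
|114.6 - 115.178| = 0.5780
hysteresis = max(diffs) = 1.3160

1.3160
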